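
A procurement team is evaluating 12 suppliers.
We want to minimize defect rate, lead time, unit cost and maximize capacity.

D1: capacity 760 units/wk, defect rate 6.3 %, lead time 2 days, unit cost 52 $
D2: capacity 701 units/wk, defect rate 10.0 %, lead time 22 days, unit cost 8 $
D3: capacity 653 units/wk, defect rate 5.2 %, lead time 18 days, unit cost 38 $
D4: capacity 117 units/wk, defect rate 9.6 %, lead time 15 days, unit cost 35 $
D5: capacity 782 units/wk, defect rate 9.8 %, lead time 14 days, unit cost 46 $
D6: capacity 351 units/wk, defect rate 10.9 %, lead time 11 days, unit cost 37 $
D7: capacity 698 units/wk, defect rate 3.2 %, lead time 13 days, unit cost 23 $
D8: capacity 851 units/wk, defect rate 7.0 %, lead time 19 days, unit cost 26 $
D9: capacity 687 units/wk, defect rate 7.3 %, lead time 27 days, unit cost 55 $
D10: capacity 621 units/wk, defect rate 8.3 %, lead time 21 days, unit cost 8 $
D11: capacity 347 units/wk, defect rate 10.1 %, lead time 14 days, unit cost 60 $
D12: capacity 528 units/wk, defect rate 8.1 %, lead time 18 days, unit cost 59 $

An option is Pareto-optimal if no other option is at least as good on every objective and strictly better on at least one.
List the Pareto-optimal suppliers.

D1: not dominated (best lead time).
D2: not dominated.
D3: dominated by D7 (capacity 698≥653, defect rate 3.2≤5.2, lead time 13≤18, unit cost 23≤38).
D4: dominated by D7 (capacity 698≥117, defect rate 3.2≤9.6, lead time 13≤15, unit cost 23≤35).
D5: not dominated.
D6: not dominated.
D7: not dominated (best defect rate).
D8: not dominated (best capacity).
D9: dominated by D1 (capacity 760≥687, defect rate 6.3≤7.3, lead time 2≤27, unit cost 52≤55).
D10: not dominated.
D11: dominated by D1 (capacity 760≥347, defect rate 6.3≤10.1, lead time 2≤14, unit cost 52≤60).
D12: dominated by D1 (capacity 760≥528, defect rate 6.3≤8.1, lead time 2≤18, unit cost 52≤59).

D1, D2, D5, D6, D7, D8, D10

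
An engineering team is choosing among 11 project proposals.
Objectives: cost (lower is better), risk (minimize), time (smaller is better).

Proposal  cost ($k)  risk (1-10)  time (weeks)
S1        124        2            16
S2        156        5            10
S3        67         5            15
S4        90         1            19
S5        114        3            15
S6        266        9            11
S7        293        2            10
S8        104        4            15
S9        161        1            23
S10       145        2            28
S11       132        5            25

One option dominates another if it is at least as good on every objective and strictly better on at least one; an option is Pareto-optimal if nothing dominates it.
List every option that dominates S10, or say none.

S1: cost 124≤145, risk 2≤2, time 16≤28 — dominates S10.
S4: cost 90≤145, risk 1≤2, time 19≤28 — dominates S10.
Others (S2, S3, S5, S6, S7, S8, S9, S11) are each worse than S10 on at least one objective.

S1, S4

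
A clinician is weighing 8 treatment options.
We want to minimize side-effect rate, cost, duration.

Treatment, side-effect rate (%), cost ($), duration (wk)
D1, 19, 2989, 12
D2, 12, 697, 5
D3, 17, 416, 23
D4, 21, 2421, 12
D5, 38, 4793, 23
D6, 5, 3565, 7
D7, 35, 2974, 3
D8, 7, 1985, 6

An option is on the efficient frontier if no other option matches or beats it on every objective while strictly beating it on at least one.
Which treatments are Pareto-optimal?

D2, D3, D6, D7, D8

D1: dominated by D2 (side-effect rate 12≤19, cost 697≤2989, duration 5≤12).
D2: not dominated.
D3: not dominated (best cost).
D4: dominated by D2 (side-effect rate 12≤21, cost 697≤2421, duration 5≤12).
D5: dominated by D1 (side-effect rate 19≤38, cost 2989≤4793, duration 12≤23).
D6: not dominated (best side-effect rate).
D7: not dominated (best duration).
D8: not dominated.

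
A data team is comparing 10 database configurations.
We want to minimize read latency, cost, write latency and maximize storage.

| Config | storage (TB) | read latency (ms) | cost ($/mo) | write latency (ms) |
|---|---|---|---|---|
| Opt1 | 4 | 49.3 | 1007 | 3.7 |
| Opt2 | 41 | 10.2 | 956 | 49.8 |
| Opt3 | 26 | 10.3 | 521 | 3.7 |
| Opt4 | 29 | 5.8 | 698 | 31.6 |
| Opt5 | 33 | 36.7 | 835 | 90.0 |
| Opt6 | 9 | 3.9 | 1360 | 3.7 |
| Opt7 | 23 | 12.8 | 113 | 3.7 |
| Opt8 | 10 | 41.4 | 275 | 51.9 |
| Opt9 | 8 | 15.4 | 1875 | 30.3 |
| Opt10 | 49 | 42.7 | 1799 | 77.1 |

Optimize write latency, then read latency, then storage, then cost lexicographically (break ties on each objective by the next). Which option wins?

First minimize write latency: best is 3.7, kept {Opt1, Opt3, Opt6, Opt7}.
Then minimize read latency: best is 3.9, kept {Opt6}.

Opt6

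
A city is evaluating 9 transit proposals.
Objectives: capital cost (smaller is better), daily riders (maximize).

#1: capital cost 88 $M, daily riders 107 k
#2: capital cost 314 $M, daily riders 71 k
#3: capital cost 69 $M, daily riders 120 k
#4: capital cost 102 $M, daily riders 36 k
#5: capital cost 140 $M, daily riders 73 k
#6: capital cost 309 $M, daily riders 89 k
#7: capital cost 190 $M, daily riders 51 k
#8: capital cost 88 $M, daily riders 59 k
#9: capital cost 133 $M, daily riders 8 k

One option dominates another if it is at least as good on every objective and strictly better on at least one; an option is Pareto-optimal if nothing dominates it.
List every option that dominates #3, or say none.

#1: worse on capital cost (88 vs 69).
#2: worse on capital cost (314 vs 69).
#4: worse on capital cost (102 vs 69).
#5: worse on capital cost (140 vs 69).
#6: worse on capital cost (309 vs 69).
#7: worse on capital cost (190 vs 69).
#8: worse on capital cost (88 vs 69).
#9: worse on capital cost (133 vs 69).
No option dominates #3.

none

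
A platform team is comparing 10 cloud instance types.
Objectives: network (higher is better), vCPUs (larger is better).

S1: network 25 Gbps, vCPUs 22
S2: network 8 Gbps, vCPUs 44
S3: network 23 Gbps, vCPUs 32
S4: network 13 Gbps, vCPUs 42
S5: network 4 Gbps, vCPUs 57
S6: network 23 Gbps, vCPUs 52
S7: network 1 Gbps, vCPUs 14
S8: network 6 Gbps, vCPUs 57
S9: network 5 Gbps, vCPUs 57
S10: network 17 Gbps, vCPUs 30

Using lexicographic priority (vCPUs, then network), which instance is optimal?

S8

First maximize vCPUs: best is 57, kept {S5, S8, S9}.
Then maximize network: best is 6, kept {S8}.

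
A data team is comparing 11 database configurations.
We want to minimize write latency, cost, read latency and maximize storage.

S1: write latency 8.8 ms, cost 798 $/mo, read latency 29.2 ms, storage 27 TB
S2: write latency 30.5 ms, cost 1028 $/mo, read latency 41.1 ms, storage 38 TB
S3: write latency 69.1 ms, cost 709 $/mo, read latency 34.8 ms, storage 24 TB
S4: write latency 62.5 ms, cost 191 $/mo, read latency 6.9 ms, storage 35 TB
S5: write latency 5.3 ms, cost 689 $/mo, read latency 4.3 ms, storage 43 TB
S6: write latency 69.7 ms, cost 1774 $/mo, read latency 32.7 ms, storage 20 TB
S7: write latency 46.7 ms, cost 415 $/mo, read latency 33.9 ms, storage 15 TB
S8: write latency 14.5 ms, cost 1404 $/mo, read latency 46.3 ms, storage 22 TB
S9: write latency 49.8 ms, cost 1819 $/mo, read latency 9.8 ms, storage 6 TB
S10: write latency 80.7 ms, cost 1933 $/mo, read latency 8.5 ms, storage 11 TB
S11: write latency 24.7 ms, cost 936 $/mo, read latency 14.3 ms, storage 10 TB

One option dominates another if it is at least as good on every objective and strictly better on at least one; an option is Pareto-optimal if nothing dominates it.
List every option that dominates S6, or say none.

S1: write latency 8.8≤69.7, cost 798≤1774, read latency 29.2≤32.7, storage 27≥20 — dominates S6.
S4: write latency 62.5≤69.7, cost 191≤1774, read latency 6.9≤32.7, storage 35≥20 — dominates S6.
S5: write latency 5.3≤69.7, cost 689≤1774, read latency 4.3≤32.7, storage 43≥20 — dominates S6.
Others (S2, S3, S7, S8, S9, S10, S11) are each worse than S6 on at least one objective.

S1, S4, S5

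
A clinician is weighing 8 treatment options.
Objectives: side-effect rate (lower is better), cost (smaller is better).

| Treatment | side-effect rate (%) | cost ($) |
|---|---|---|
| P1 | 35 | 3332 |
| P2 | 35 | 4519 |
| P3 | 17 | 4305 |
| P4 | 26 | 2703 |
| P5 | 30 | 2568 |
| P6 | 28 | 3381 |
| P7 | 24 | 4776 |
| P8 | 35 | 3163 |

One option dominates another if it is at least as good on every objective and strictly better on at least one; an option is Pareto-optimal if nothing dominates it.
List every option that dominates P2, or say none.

P1, P3, P4, P5, P6, P8

P1: side-effect rate 35≤35, cost 3332≤4519 — dominates P2.
P3: side-effect rate 17≤35, cost 4305≤4519 — dominates P2.
P4: side-effect rate 26≤35, cost 2703≤4519 — dominates P2.
P5: side-effect rate 30≤35, cost 2568≤4519 — dominates P2.
P6: side-effect rate 28≤35, cost 3381≤4519 — dominates P2.
P8: side-effect rate 35≤35, cost 3163≤4519 — dominates P2.
Others (P7) are each worse than P2 on at least one objective.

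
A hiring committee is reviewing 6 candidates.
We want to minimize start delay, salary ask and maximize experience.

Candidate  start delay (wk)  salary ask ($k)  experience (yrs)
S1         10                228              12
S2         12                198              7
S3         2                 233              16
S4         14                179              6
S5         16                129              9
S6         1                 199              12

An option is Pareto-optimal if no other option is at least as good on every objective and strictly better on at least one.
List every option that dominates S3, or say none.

none

S1: worse on start delay (10 vs 2).
S2: worse on start delay (12 vs 2).
S4: worse on start delay (14 vs 2).
S5: worse on start delay (16 vs 2).
S6: worse on experience (12 vs 16).
No option dominates S3.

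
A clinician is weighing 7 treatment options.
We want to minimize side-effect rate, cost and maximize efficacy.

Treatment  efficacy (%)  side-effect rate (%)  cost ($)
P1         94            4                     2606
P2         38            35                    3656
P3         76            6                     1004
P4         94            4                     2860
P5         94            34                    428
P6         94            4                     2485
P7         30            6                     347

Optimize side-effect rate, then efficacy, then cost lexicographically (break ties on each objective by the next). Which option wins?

First minimize side-effect rate: best is 4, kept {P1, P4, P6}.
Then maximize efficacy: best is 94, kept {P1, P4, P6}.
Then minimize cost: best is 2485, kept {P6}.

P6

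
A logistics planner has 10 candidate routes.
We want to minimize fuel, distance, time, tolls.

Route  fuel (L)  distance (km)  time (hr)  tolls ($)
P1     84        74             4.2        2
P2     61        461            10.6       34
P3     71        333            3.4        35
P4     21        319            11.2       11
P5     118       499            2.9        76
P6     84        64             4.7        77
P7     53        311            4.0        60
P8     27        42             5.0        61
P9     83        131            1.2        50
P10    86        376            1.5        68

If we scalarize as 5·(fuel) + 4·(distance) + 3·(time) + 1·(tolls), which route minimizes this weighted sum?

P8

P1: 5·84 + 4·74 + 3·4.2 + 1·2 = 730.6
P2: 5·61 + 4·461 + 3·10.6 + 1·34 = 2214.8
P3: 5·71 + 4·333 + 3·3.4 + 1·35 = 1732.2
P4: 5·21 + 4·319 + 3·11.2 + 1·11 = 1425.6
P5: 5·118 + 4·499 + 3·2.9 + 1·76 = 2670.7
P6: 5·84 + 4·64 + 3·4.7 + 1·77 = 767.1
P7: 5·53 + 4·311 + 3·4.0 + 1·60 = 1581.0
P8: 5·27 + 4·42 + 3·5.0 + 1·61 = 379.0
P9: 5·83 + 4·131 + 3·1.2 + 1·50 = 992.6
P10: 5·86 + 4·376 + 3·1.5 + 1·68 = 2006.5
Lowest: P8 at 379.0.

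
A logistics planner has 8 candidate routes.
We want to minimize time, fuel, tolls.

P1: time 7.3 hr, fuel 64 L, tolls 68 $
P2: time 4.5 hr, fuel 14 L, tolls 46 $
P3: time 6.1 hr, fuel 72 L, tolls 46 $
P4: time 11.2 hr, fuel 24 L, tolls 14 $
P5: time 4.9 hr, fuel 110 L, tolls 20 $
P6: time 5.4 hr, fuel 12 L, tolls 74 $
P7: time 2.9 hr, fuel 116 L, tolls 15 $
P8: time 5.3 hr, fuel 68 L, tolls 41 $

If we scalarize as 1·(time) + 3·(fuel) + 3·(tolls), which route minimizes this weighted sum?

P4

P1: 1·7.3 + 3·64 + 3·68 = 403.3
P2: 1·4.5 + 3·14 + 3·46 = 184.5
P3: 1·6.1 + 3·72 + 3·46 = 360.1
P4: 1·11.2 + 3·24 + 3·14 = 125.2
P5: 1·4.9 + 3·110 + 3·20 = 394.9
P6: 1·5.4 + 3·12 + 3·74 = 263.4
P7: 1·2.9 + 3·116 + 3·15 = 395.9
P8: 1·5.3 + 3·68 + 3·41 = 332.3
Lowest: P4 at 125.2.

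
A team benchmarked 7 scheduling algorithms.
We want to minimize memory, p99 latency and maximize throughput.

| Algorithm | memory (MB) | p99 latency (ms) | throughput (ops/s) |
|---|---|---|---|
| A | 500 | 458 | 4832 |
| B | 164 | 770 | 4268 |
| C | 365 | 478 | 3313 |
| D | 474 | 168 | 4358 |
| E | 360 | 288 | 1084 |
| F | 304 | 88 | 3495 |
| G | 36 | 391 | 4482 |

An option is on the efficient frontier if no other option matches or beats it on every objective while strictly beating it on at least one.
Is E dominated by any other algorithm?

Yes

F vs E: memory 304≤360, p99 latency 88≤288, throughput 3495≥1084 — F is at least as good on every objective and strictly better on at least one, so F dominates E.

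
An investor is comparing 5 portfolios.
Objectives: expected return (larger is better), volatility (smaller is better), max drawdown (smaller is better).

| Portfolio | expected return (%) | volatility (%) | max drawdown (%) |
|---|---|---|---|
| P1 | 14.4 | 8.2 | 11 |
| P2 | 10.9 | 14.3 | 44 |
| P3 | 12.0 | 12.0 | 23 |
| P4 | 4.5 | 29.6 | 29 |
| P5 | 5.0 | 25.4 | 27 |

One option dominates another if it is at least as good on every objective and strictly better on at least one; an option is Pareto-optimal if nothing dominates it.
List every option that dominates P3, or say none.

P1: expected return 14.4≥12.0, volatility 8.2≤12.0, max drawdown 11≤23 — dominates P3.
Others (P2, P4, P5) are each worse than P3 on at least one objective.

P1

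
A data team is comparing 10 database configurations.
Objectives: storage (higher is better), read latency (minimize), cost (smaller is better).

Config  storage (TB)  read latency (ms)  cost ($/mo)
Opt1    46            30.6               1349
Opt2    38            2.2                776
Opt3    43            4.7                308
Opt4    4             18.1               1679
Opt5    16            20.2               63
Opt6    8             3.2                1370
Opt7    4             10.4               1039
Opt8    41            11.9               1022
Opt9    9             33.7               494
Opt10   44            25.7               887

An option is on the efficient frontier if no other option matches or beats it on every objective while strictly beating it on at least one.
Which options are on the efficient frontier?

Opt1: not dominated (best storage).
Opt2: not dominated (best read latency).
Opt3: not dominated.
Opt4: dominated by Opt2 (storage 38≥4, read latency 2.2≤18.1, cost 776≤1679).
Opt5: not dominated (best cost).
Opt6: dominated by Opt2 (storage 38≥8, read latency 2.2≤3.2, cost 776≤1370).
Opt7: dominated by Opt2 (storage 38≥4, read latency 2.2≤10.4, cost 776≤1039).
Opt8: dominated by Opt3 (storage 43≥41, read latency 4.7≤11.9, cost 308≤1022).
Opt9: dominated by Opt3 (storage 43≥9, read latency 4.7≤33.7, cost 308≤494).
Opt10: not dominated.

Opt1, Opt2, Opt3, Opt5, Opt10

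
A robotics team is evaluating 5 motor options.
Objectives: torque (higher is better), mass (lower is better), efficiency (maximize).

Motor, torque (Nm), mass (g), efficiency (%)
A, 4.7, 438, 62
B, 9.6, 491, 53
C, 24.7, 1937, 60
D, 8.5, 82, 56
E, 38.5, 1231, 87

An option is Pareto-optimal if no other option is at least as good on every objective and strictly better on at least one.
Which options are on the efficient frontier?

A, B, D, E

A: not dominated.
B: not dominated.
C: dominated by E (torque 38.5≥24.7, mass 1231≤1937, efficiency 87≥60).
D: not dominated (best mass).
E: not dominated (best torque).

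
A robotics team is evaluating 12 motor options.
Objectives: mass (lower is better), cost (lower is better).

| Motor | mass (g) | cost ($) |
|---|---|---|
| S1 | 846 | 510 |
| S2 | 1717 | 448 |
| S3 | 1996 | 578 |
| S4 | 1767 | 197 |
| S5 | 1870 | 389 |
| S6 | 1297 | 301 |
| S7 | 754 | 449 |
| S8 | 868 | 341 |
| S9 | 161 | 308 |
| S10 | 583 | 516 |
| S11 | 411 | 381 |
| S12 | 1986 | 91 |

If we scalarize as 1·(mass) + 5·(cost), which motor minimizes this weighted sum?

S1: 1·846 + 5·510 = 3396
S2: 1·1717 + 5·448 = 3957
S3: 1·1996 + 5·578 = 4886
S4: 1·1767 + 5·197 = 2752
S5: 1·1870 + 5·389 = 3815
S6: 1·1297 + 5·301 = 2802
S7: 1·754 + 5·449 = 2999
S8: 1·868 + 5·341 = 2573
S9: 1·161 + 5·308 = 1701
S10: 1·583 + 5·516 = 3163
S11: 1·411 + 5·381 = 2316
S12: 1·1986 + 5·91 = 2441
Lowest: S9 at 1701.

S9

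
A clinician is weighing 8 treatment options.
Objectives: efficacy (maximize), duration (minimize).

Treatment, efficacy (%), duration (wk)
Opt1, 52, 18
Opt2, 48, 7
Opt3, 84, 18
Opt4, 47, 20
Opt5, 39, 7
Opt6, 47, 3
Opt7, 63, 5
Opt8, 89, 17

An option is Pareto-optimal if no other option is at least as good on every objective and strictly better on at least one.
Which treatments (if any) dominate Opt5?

Opt2, Opt6, Opt7

Opt2: efficacy 48≥39, duration 7≤7 — dominates Opt5.
Opt6: efficacy 47≥39, duration 3≤7 — dominates Opt5.
Opt7: efficacy 63≥39, duration 5≤7 — dominates Opt5.
Others (Opt1, Opt3, Opt4, Opt8) are each worse than Opt5 on at least one objective.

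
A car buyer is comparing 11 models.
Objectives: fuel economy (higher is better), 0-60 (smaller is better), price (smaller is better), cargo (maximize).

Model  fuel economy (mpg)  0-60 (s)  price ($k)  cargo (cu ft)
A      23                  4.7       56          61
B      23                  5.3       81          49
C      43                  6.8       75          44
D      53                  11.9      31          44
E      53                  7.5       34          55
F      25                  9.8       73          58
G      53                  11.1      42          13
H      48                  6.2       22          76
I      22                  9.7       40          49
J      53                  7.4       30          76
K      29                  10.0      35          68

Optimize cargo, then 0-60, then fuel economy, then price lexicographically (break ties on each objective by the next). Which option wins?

First maximize cargo: best is 76, kept {H, J}.
Then minimize 0-60: best is 6.2, kept {H}.

H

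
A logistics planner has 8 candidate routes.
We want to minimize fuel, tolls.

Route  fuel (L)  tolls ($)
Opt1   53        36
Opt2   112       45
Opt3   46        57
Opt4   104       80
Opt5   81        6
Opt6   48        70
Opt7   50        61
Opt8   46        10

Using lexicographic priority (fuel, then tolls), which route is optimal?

Opt8

First minimize fuel: best is 46, kept {Opt3, Opt8}.
Then minimize tolls: best is 10, kept {Opt8}.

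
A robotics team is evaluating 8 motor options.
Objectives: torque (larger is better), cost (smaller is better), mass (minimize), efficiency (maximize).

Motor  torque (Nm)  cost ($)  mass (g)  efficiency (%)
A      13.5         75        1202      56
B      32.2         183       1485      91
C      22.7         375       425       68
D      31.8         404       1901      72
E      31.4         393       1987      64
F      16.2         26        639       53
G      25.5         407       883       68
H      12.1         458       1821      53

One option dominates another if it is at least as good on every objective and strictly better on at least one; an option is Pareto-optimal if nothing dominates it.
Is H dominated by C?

Yes

C vs H: torque 22.7≥12.1, cost 375≤458, mass 425≤1821, efficiency 68≥53 — C is at least as good on every objective with at least one strict improvement.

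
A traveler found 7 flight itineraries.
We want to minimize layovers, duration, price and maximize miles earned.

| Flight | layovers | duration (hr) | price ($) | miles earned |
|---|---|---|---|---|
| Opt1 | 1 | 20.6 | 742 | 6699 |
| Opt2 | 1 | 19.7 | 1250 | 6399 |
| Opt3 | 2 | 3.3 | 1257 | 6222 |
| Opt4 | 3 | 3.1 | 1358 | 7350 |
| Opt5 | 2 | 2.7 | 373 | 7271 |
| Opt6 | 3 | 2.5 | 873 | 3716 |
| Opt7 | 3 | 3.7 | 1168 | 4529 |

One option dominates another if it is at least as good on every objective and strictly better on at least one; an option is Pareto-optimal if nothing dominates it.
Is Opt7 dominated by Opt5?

Yes

Opt5 vs Opt7: layovers 2≤3, duration 2.7≤3.7, price 373≤1168, miles earned 7271≥4529 — Opt5 is at least as good on every objective with at least one strict improvement.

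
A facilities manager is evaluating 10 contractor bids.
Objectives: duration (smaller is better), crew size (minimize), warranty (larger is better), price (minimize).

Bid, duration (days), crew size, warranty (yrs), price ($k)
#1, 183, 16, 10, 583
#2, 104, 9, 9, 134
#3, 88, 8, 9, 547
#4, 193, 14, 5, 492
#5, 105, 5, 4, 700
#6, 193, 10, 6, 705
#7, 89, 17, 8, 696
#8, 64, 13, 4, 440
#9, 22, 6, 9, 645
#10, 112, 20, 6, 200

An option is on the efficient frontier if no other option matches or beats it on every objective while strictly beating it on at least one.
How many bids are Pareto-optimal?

#1: not dominated (best warranty).
#2: not dominated (best price).
#3: not dominated.
#4: dominated by #2 (duration 104≤193, crew size 9≤14, warranty 9≥5, price 134≤492).
#5: not dominated (best crew size).
#6: dominated by #2 (duration 104≤193, crew size 9≤10, warranty 9≥6, price 134≤705).
#7: dominated by #3 (duration 88≤89, crew size 8≤17, warranty 9≥8, price 547≤696).
#8: not dominated.
#9: not dominated (best duration).
#10: dominated by #2 (duration 104≤112, crew size 9≤20, warranty 9≥6, price 134≤200).
Pareto-optimal: #1, #2, #3, #5, #8, #9 → 6.

6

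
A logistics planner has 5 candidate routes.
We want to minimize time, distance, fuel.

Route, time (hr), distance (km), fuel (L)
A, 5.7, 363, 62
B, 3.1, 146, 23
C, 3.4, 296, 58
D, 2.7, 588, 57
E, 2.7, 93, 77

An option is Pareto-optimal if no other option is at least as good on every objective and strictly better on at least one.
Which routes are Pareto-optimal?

B, D, E

A: dominated by B (time 3.1≤5.7, distance 146≤363, fuel 23≤62).
B: not dominated (best fuel).
C: dominated by B (time 3.1≤3.4, distance 146≤296, fuel 23≤58).
D: not dominated.
E: not dominated (best distance).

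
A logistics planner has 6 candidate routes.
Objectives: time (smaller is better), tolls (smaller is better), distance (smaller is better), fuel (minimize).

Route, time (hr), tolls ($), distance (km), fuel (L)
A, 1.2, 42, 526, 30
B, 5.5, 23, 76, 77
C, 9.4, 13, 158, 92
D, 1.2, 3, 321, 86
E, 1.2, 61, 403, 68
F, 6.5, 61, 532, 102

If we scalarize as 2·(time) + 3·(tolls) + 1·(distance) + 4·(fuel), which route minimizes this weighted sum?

A: 2·1.2 + 3·42 + 1·526 + 4·30 = 774.4
B: 2·5.5 + 3·23 + 1·76 + 4·77 = 464.0
C: 2·9.4 + 3·13 + 1·158 + 4·92 = 583.8
D: 2·1.2 + 3·3 + 1·321 + 4·86 = 676.4
E: 2·1.2 + 3·61 + 1·403 + 4·68 = 860.4
F: 2·6.5 + 3·61 + 1·532 + 4·102 = 1136.0
Lowest: B at 464.0.

B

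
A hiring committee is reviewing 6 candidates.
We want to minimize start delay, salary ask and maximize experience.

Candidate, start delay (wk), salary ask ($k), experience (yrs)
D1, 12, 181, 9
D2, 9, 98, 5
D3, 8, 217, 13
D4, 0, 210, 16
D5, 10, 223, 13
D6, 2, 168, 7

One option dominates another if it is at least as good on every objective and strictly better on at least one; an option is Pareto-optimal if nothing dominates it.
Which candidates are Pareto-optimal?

D1: not dominated.
D2: not dominated (best salary ask).
D3: dominated by D4 (start delay 0≤8, salary ask 210≤217, experience 16≥13).
D4: not dominated (best start delay).
D5: dominated by D3 (start delay 8≤10, salary ask 217≤223, experience 13≥13).
D6: not dominated.

D1, D2, D4, D6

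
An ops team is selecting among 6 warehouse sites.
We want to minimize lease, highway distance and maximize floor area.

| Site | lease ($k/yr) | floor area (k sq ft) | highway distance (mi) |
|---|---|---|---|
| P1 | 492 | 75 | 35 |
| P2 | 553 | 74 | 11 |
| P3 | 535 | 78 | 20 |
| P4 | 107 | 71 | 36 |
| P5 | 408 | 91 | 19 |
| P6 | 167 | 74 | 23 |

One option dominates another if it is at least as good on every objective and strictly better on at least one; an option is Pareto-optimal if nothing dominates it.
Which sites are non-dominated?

P1: dominated by P5 (lease 408≤492, floor area 91≥75, highway distance 19≤35).
P2: not dominated (best highway distance).
P3: dominated by P5 (lease 408≤535, floor area 91≥78, highway distance 19≤20).
P4: not dominated (best lease).
P5: not dominated (best floor area).
P6: not dominated.

P2, P4, P5, P6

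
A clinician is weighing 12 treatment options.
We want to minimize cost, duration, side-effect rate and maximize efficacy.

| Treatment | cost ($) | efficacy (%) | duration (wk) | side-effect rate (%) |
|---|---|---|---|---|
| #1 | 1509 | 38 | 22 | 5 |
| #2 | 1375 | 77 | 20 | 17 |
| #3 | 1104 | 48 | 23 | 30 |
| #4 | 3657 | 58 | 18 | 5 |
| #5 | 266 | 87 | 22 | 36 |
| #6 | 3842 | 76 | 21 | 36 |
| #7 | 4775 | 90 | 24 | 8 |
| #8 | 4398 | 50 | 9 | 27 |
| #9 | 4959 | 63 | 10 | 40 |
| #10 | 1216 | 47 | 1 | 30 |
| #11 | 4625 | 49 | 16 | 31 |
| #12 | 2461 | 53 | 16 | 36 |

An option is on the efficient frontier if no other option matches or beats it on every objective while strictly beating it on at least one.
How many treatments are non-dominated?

#1: not dominated.
#2: not dominated.
#3: not dominated.
#4: not dominated.
#5: not dominated (best cost).
#6: dominated by #2 (cost 1375≤3842, efficacy 77≥76, duration 20≤21, side-effect rate 17≤36).
#7: not dominated (best efficacy).
#8: not dominated.
#9: not dominated.
#10: not dominated (best duration).
#11: dominated by #8 (cost 4398≤4625, efficacy 50≥49, duration 9≤16, side-effect rate 27≤31).
#12: not dominated.
Pareto-optimal: #1, #2, #3, #4, #5, #7, #8, #9, #10, #12 → 10.

10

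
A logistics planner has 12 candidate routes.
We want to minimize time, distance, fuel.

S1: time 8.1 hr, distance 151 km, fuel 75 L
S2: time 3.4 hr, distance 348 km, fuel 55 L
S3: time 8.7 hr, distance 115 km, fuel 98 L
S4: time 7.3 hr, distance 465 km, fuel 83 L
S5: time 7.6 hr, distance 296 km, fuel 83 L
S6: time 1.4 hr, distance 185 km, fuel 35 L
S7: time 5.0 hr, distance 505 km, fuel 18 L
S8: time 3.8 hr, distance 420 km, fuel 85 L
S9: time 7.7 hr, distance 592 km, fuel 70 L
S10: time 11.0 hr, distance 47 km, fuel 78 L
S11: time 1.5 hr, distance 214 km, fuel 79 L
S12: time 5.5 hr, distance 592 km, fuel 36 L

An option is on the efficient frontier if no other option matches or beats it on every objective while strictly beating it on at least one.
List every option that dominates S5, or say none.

S6: time 1.4≤7.6, distance 185≤296, fuel 35≤83 — dominates S5.
S11: time 1.5≤7.6, distance 214≤296, fuel 79≤83 — dominates S5.
Others (S1, S2, S3, S4, S7, S8, S9, S10, S12) are each worse than S5 on at least one objective.

S6, S11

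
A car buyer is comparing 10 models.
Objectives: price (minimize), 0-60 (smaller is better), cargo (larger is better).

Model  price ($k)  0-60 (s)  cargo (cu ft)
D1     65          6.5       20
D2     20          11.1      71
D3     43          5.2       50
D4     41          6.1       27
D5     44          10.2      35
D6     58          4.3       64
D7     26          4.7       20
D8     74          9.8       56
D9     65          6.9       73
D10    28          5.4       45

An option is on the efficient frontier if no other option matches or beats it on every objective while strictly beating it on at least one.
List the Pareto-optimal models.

D1: dominated by D3 (price 43≤65, 0-60 5.2≤6.5, cargo 50≥20).
D2: not dominated (best price).
D3: not dominated.
D4: dominated by D10 (price 28≤41, 0-60 5.4≤6.1, cargo 45≥27).
D5: dominated by D3 (price 43≤44, 0-60 5.2≤10.2, cargo 50≥35).
D6: not dominated (best 0-60).
D7: not dominated.
D8: dominated by D6 (price 58≤74, 0-60 4.3≤9.8, cargo 64≥56).
D9: not dominated (best cargo).
D10: not dominated.

D2, D3, D6, D7, D9, D10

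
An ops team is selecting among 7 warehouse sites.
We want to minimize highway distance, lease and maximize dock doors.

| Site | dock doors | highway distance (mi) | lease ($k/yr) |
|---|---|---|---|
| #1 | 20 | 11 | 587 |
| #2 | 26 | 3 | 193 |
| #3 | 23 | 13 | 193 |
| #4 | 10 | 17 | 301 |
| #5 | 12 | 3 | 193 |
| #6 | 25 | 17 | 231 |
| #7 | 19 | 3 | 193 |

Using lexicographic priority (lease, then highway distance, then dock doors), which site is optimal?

#2

First minimize lease: best is 193, kept {#2, #3, #5, #7}.
Then minimize highway distance: best is 3, kept {#2, #5, #7}.
Then maximize dock doors: best is 26, kept {#2}.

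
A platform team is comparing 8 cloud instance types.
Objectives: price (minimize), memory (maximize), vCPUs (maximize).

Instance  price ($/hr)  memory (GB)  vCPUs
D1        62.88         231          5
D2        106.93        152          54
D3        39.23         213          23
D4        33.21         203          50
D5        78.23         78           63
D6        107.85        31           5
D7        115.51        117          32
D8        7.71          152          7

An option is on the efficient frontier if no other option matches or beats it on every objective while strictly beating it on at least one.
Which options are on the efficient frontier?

D1, D2, D3, D4, D5, D8

D1: not dominated (best memory).
D2: not dominated.
D3: not dominated.
D4: not dominated.
D5: not dominated (best vCPUs).
D6: dominated by D1 (price 62.88≤107.85, memory 231≥31, vCPUs 5≥5).
D7: dominated by D2 (price 106.93≤115.51, memory 152≥117, vCPUs 54≥32).
D8: not dominated (best price).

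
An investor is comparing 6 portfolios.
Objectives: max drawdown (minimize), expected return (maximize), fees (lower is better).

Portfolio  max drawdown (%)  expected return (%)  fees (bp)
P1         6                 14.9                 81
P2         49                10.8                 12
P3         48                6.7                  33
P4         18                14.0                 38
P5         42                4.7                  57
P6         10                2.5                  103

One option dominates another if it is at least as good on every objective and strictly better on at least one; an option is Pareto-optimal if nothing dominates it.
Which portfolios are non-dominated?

P1: not dominated (best max drawdown).
P2: not dominated (best fees).
P3: not dominated.
P4: not dominated.
P5: dominated by P4 (max drawdown 18≤42, expected return 14.0≥4.7, fees 38≤57).
P6: dominated by P1 (max drawdown 6≤10, expected return 14.9≥2.5, fees 81≤103).

P1, P2, P3, P4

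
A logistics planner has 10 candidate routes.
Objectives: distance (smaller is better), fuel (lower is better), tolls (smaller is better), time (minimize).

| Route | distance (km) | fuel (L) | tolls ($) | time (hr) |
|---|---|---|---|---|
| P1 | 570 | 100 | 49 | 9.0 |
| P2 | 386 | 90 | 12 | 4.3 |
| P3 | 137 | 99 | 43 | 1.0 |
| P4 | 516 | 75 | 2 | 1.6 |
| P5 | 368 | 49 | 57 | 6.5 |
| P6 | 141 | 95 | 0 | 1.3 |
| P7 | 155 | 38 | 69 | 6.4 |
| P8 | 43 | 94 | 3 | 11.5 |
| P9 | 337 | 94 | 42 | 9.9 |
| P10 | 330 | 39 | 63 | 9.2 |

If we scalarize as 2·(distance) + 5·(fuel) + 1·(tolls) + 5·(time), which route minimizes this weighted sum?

P1: 2·570 + 5·100 + 1·49 + 5·9.0 = 1734.0
P2: 2·386 + 5·90 + 1·12 + 5·4.3 = 1255.5
P3: 2·137 + 5·99 + 1·43 + 5·1.0 = 817.0
P4: 2·516 + 5·75 + 1·2 + 5·1.6 = 1417.0
P5: 2·368 + 5·49 + 1·57 + 5·6.5 = 1070.5
P6: 2·141 + 5·95 + 1·0 + 5·1.3 = 763.5
P7: 2·155 + 5·38 + 1·69 + 5·6.4 = 601.0
P8: 2·43 + 5·94 + 1·3 + 5·11.5 = 616.5
P9: 2·337 + 5·94 + 1·42 + 5·9.9 = 1235.5
P10: 2·330 + 5·39 + 1·63 + 5·9.2 = 964.0
Lowest: P7 at 601.0.

P7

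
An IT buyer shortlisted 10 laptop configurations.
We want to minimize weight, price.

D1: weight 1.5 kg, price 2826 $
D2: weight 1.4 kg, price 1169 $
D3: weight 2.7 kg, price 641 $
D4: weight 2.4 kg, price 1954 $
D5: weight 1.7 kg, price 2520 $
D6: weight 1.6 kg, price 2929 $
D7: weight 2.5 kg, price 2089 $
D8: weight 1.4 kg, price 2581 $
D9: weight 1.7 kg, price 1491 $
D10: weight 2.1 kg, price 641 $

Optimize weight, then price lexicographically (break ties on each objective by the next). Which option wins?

D2

First minimize weight: best is 1.4, kept {D2, D8}.
Then minimize price: best is 1169, kept {D2}.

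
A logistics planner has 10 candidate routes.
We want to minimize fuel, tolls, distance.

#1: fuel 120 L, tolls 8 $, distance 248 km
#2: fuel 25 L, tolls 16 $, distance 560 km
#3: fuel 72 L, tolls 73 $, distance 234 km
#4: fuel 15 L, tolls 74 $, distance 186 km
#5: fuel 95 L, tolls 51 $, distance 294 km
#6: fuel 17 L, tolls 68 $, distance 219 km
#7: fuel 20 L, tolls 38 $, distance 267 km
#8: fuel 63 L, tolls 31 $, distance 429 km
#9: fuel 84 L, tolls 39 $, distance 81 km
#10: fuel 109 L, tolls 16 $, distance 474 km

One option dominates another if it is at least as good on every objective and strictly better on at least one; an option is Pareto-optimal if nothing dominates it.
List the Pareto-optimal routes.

#1, #2, #4, #6, #7, #8, #9, #10

#1: not dominated (best tolls).
#2: not dominated.
#3: dominated by #6 (fuel 17≤72, tolls 68≤73, distance 219≤234).
#4: not dominated (best fuel).
#5: dominated by #7 (fuel 20≤95, tolls 38≤51, distance 267≤294).
#6: not dominated.
#7: not dominated.
#8: not dominated.
#9: not dominated (best distance).
#10: not dominated.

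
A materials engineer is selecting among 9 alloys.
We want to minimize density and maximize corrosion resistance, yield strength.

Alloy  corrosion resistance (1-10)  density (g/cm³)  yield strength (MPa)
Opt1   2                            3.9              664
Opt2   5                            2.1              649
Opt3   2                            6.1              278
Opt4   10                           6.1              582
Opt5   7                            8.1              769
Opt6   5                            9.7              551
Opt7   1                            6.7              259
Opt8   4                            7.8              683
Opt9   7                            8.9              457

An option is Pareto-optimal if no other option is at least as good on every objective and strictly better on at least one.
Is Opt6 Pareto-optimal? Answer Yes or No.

Opt2 vs Opt6: corrosion resistance 5≥5, density 2.1≤9.7, yield strength 649≥551 — Opt2 is at least as good on every objective and strictly better on at least one, so Opt2 dominates Opt6.

No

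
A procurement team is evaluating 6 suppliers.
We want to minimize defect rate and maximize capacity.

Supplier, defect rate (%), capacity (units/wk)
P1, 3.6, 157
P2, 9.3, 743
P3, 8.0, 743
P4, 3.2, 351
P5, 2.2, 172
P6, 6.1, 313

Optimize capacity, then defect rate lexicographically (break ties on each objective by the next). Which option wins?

P3

First maximize capacity: best is 743, kept {P2, P3}.
Then minimize defect rate: best is 8.0, kept {P3}.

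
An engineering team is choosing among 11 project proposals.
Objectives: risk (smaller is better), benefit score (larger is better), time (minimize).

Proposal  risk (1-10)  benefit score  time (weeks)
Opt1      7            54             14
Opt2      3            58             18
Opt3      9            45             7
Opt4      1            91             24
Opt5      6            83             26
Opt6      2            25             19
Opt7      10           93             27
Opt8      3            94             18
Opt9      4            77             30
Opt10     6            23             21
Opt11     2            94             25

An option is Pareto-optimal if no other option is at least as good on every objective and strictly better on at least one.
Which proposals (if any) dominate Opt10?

Opt2: risk 3≤6, benefit score 58≥23, time 18≤21 — dominates Opt10.
Opt6: risk 2≤6, benefit score 25≥23, time 19≤21 — dominates Opt10.
Opt8: risk 3≤6, benefit score 94≥23, time 18≤21 — dominates Opt10.
Others (Opt1, Opt3, Opt4, Opt5, Opt7, Opt9, Opt11) are each worse than Opt10 on at least one objective.

Opt2, Opt6, Opt8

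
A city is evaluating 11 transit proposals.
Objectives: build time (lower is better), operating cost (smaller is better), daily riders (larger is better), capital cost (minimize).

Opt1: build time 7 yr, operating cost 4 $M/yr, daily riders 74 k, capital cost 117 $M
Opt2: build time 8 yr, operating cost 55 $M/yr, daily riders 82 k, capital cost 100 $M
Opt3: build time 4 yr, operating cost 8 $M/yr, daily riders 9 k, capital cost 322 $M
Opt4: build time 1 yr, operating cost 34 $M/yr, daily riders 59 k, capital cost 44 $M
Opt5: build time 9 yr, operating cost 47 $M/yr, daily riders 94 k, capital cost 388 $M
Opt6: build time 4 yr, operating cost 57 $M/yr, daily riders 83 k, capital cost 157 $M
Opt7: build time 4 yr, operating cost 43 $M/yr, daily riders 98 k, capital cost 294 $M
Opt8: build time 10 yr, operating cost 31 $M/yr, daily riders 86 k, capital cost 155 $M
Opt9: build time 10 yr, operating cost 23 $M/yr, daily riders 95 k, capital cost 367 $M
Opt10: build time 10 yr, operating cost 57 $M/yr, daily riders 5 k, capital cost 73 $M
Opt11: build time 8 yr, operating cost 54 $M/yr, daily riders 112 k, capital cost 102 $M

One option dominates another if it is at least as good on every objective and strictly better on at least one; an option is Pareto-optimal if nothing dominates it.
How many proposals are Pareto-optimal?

Opt1: not dominated (best operating cost).
Opt2: not dominated.
Opt3: not dominated.
Opt4: not dominated (best build time).
Opt5: dominated by Opt7 (build time 4≤9, operating cost 43≤47, daily riders 98≥94, capital cost 294≤388).
Opt6: not dominated.
Opt7: not dominated.
Opt8: not dominated.
Opt9: not dominated.
Opt10: dominated by Opt4 (build time 1≤10, operating cost 34≤57, daily riders 59≥5, capital cost 44≤73).
Opt11: not dominated (best daily riders).
Pareto-optimal: Opt1, Opt2, Opt3, Opt4, Opt6, Opt7, Opt8, Opt9, Opt11 → 9.

9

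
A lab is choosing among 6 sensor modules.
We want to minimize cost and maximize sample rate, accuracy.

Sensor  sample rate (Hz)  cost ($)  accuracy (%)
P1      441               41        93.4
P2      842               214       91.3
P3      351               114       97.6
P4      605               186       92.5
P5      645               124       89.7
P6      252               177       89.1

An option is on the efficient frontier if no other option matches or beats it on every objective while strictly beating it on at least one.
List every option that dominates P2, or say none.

none

P1: worse on sample rate (441 vs 842).
P3: worse on sample rate (351 vs 842).
P4: worse on sample rate (605 vs 842).
P5: worse on sample rate (645 vs 842).
P6: worse on sample rate (252 vs 842).
No option dominates P2.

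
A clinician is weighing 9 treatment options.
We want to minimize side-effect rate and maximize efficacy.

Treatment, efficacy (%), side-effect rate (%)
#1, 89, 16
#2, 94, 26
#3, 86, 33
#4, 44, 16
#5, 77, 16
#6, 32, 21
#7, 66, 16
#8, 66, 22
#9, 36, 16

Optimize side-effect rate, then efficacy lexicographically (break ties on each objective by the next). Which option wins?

First minimize side-effect rate: best is 16, kept {#1, #4, #5, #7, #9}.
Then maximize efficacy: best is 89, kept {#1}.

#1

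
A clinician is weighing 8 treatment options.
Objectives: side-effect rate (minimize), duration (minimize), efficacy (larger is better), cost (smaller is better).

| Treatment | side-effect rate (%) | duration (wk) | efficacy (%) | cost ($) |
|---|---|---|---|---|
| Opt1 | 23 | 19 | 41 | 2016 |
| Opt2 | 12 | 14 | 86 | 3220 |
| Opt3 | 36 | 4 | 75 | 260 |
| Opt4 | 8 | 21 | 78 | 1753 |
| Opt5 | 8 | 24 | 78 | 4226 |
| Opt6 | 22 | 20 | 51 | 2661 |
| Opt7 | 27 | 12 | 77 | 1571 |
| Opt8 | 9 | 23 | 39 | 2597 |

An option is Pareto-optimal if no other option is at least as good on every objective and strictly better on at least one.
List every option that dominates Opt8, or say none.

Opt4: side-effect rate 8≤9, duration 21≤23, efficacy 78≥39, cost 1753≤2597 — dominates Opt8.
Others (Opt1, Opt2, Opt3, Opt5, Opt6, Opt7) are each worse than Opt8 on at least one objective.

Opt4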